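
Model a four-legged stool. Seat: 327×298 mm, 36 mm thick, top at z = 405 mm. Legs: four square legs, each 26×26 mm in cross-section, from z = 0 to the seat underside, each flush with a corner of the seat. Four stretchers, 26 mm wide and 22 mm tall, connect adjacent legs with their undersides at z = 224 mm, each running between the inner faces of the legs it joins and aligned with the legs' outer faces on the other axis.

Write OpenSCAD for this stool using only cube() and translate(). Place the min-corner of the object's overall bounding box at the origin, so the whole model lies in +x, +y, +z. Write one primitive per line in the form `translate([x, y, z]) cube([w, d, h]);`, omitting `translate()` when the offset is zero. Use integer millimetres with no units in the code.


translate([0, 0, 369]) cube([327, 298, 36]);
cube([26, 26, 369]);
translate([301, 0, 0]) cube([26, 26, 369]);
translate([0, 272, 0]) cube([26, 26, 369]);
translate([301, 272, 0]) cube([26, 26, 369]);
translate([26, 0, 224]) cube([275, 26, 22]);
translate([26, 272, 224]) cube([275, 26, 22]);
translate([0, 26, 224]) cube([26, 246, 22]);
translate([301, 26, 224]) cube([26, 246, 22]);


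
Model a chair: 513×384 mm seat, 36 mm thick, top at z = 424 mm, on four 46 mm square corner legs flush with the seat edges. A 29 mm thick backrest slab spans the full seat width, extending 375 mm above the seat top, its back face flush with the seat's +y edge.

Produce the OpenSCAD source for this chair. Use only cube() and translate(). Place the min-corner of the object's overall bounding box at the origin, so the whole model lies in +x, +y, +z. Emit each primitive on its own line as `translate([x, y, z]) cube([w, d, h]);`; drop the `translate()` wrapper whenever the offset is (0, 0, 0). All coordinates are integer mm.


translate([0, 0, 388]) cube([513, 384, 36]);
cube([46, 46, 388]);
translate([467, 0, 0]) cube([46, 46, 388]);
translate([0, 338, 0]) cube([46, 46, 388]);
translate([467, 338, 0]) cube([46, 46, 388]);
translate([0, 355, 424]) cube([513, 29, 375]);


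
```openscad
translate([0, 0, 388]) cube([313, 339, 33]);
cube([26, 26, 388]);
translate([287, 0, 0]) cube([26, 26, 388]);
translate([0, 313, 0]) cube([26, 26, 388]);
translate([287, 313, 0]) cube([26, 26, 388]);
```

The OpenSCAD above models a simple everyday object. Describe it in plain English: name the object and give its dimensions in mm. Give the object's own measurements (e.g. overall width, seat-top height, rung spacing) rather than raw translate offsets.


A four-legged stool. The seat is a 313×339×33 mm slab whose top surface is at z = 421 mm; four square legs, each 26×26 mm in cross-section, run from the floor (z = 0) to the underside of the seat, each flush with a corner of the seat.


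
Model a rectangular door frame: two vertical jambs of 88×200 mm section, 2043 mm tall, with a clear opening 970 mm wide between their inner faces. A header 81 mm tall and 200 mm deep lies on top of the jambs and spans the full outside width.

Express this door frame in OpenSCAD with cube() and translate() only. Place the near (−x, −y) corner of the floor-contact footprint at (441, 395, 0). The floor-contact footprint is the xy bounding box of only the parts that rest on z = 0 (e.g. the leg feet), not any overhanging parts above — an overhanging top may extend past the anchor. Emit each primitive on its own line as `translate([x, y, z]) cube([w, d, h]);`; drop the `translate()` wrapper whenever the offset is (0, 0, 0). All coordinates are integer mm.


translate([441, 395, 0]) cube([88, 200, 2043]);
translate([1499, 395, 0]) cube([88, 200, 2043]);
translate([441, 395, 2043]) cube([1146, 200, 81]);


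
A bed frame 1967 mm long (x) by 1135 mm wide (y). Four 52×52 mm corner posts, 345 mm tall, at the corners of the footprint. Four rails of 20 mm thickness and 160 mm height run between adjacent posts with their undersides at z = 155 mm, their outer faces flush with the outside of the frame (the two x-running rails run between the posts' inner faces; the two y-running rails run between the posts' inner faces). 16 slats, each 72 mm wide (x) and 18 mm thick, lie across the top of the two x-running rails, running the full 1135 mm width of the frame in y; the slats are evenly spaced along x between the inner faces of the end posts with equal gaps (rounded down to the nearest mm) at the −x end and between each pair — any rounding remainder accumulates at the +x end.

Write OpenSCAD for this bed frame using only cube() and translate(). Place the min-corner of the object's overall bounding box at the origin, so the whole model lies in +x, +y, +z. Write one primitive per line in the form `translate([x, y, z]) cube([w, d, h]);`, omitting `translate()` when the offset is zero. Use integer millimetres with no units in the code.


cube([52, 52, 345]);
translate([0, 1083, 0]) cube([52, 52, 345]);
translate([1915, 0, 0]) cube([52, 52, 345]);
translate([1915, 1083, 0]) cube([52, 52, 345]);
translate([52, 0, 155]) cube([1863, 20, 160]);
translate([52, 1115, 155]) cube([1863, 20, 160]);
translate([0, 52, 155]) cube([20, 1031, 160]);
translate([1947, 52, 155]) cube([20, 1031, 160]);
translate([93, 0, 315]) cube([72, 1135, 18]);
translate([206, 0, 315]) cube([72, 1135, 18]);
translate([319, 0, 315]) cube([72, 1135, 18]);
translate([432, 0, 315]) cube([72, 1135, 18]);
translate([545, 0, 315]) cube([72, 1135, 18]);
translate([658, 0, 315]) cube([72, 1135, 18]);
translate([771, 0, 315]) cube([72, 1135, 18]);
translate([884, 0, 315]) cube([72, 1135, 18]);
translate([997, 0, 315]) cube([72, 1135, 18]);
translate([1110, 0, 315]) cube([72, 1135, 18]);
translate([1223, 0, 315]) cube([72, 1135, 18]);
translate([1336, 0, 315]) cube([72, 1135, 18]);
translate([1449, 0, 315]) cube([72, 1135, 18]);
translate([1562, 0, 315]) cube([72, 1135, 18]);
translate([1675, 0, 315]) cube([72, 1135, 18]);
translate([1788, 0, 315]) cube([72, 1135, 18]);


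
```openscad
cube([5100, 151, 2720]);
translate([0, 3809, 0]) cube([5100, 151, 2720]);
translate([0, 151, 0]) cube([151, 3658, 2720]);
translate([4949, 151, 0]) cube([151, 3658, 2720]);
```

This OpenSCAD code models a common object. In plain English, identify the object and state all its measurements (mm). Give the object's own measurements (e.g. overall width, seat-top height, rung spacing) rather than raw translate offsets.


The wall frame of a small rectangular building: four walls, each 2720 mm tall and 151 mm thick, enclosing a footprint 5100 mm (x) by 3960 mm (y) outside-to-outside, with no floor or roof. The front and back walls (the −y and +y sides) span the full width; the two side walls fit between them.


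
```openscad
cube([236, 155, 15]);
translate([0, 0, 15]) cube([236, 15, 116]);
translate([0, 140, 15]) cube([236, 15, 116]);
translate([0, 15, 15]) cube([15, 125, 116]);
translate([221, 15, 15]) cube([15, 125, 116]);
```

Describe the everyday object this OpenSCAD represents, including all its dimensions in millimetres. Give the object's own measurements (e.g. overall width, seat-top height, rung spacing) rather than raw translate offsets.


An open-topped rectangular box: outside dimensions 236×155×131 mm, with a uniform wall and base thickness of 15 mm. The base is a full 236×155 slab on the floor; four walls sit on top of the base. The front and back walls (the −y and +y sides) span the full width; the two side walls fit between them.


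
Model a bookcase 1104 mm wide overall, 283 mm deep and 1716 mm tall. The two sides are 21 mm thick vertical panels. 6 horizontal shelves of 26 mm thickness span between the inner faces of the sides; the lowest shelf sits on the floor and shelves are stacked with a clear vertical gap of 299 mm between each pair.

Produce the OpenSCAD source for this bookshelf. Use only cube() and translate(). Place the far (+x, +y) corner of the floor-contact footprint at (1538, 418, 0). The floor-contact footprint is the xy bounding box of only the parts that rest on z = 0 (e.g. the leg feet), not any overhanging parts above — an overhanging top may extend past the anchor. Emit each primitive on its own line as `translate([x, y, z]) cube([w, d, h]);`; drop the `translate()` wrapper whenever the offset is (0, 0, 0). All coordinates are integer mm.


translate([434, 135, 0]) cube([21, 283, 1716]);
translate([1517, 135, 0]) cube([21, 283, 1716]);
translate([455, 135, 0]) cube([1062, 283, 26]);
translate([455, 135, 325]) cube([1062, 283, 26]);
translate([455, 135, 650]) cube([1062, 283, 26]);
translate([455, 135, 975]) cube([1062, 283, 26]);
translate([455, 135, 1300]) cube([1062, 283, 26]);
translate([455, 135, 1625]) cube([1062, 283, 26]);


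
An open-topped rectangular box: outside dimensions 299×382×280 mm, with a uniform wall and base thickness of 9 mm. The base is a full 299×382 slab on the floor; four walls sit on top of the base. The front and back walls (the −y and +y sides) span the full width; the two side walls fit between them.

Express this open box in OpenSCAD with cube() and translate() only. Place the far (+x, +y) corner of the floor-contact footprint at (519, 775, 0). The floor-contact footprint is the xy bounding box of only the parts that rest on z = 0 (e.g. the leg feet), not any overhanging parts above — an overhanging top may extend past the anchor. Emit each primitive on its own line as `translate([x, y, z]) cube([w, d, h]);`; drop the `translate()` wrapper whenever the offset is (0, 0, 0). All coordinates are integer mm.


translate([220, 393, 0]) cube([299, 382, 9]);
translate([220, 393, 9]) cube([299, 9, 271]);
translate([220, 766, 9]) cube([299, 9, 271]);
translate([220, 402, 9]) cube([9, 364, 271]);
translate([510, 402, 9]) cube([9, 364, 271]);


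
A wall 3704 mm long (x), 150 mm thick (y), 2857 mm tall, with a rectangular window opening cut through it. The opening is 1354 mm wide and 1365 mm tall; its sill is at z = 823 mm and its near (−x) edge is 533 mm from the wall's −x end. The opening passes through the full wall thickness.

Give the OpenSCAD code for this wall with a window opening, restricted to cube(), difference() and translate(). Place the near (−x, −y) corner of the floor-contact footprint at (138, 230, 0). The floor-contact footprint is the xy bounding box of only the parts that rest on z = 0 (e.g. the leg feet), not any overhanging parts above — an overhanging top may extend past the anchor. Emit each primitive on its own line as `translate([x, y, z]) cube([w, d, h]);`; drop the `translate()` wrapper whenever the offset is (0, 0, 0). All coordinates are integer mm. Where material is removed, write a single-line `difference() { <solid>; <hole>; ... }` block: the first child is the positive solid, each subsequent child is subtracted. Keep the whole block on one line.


difference() { translate([138, 230, 0]) cube([3704, 150, 2857]); translate([671, 230, 823]) cube([1354, 150, 1365]); }


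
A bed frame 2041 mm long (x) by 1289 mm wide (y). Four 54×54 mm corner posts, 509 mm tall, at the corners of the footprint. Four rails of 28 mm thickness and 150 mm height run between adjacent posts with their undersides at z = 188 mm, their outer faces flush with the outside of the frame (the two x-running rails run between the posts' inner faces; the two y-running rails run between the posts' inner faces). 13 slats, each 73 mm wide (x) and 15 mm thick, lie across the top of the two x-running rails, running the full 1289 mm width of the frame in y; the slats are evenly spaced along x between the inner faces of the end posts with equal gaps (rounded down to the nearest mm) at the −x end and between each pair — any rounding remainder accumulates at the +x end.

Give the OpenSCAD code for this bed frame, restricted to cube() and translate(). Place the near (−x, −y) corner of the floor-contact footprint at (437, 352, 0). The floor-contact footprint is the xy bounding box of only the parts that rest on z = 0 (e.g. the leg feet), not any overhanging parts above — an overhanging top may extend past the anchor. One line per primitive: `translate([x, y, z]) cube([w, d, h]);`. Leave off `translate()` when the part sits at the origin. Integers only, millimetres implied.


translate([437, 352, 0]) cube([54, 54, 509]);
translate([437, 1587, 0]) cube([54, 54, 509]);
translate([2424, 352, 0]) cube([54, 54, 509]);
translate([2424, 1587, 0]) cube([54, 54, 509]);
translate([491, 352, 188]) cube([1933, 28, 150]);
translate([491, 1613, 188]) cube([1933, 28, 150]);
translate([437, 406, 188]) cube([28, 1181, 150]);
translate([2450, 406, 188]) cube([28, 1181, 150]);
translate([561, 352, 338]) cube([73, 1289, 15]);
translate([704, 352, 338]) cube([73, 1289, 15]);
translate([847, 352, 338]) cube([73, 1289, 15]);
translate([990, 352, 338]) cube([73, 1289, 15]);
translate([1133, 352, 338]) cube([73, 1289, 15]);
translate([1276, 352, 338]) cube([73, 1289, 15]);
translate([1419, 352, 338]) cube([73, 1289, 15]);
translate([1562, 352, 338]) cube([73, 1289, 15]);
translate([1705, 352, 338]) cube([73, 1289, 15]);
translate([1848, 352, 338]) cube([73, 1289, 15]);
translate([1991, 352, 338]) cube([73, 1289, 15]);
translate([2134, 352, 338]) cube([73, 1289, 15]);
translate([2277, 352, 338]) cube([73, 1289, 15]);


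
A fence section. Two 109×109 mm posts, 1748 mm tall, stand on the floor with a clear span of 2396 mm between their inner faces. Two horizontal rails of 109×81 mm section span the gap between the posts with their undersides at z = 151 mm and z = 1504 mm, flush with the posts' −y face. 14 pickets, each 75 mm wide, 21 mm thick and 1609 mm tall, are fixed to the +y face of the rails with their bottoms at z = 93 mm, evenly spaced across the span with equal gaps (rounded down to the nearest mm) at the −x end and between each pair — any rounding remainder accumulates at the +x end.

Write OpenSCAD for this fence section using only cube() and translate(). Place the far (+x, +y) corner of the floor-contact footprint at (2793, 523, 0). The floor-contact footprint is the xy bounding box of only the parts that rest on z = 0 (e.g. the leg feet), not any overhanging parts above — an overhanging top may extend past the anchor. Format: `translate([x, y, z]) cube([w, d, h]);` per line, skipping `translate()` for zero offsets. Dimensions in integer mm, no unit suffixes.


translate([179, 414, 0]) cube([109, 109, 1748]);
translate([2684, 414, 0]) cube([109, 109, 1748]);
translate([288, 414, 151]) cube([2396, 109, 81]);
translate([288, 414, 1504]) cube([2396, 109, 81]);
translate([377, 523, 93]) cube([75, 21, 1609]);
translate([541, 523, 93]) cube([75, 21, 1609]);
translate([705, 523, 93]) cube([75, 21, 1609]);
translate([869, 523, 93]) cube([75, 21, 1609]);
translate([1033, 523, 93]) cube([75, 21, 1609]);
translate([1197, 523, 93]) cube([75, 21, 1609]);
translate([1361, 523, 93]) cube([75, 21, 1609]);
translate([1525, 523, 93]) cube([75, 21, 1609]);
translate([1689, 523, 93]) cube([75, 21, 1609]);
translate([1853, 523, 93]) cube([75, 21, 1609]);
translate([2017, 523, 93]) cube([75, 21, 1609]);
translate([2181, 523, 93]) cube([75, 21, 1609]);
translate([2345, 523, 93]) cube([75, 21, 1609]);
translate([2509, 523, 93]) cube([75, 21, 1609]);


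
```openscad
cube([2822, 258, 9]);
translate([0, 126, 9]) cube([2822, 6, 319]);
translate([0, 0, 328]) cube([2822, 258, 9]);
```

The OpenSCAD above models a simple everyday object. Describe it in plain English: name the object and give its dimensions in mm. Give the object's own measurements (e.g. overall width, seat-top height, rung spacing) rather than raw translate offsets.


An I-beam lying along x, 2822 mm long. Overall section height 337 mm. Two flanges 258 mm wide (y) and 9 mm thick, one on the floor and one at the top; a web 6 mm thick runs between them, centred on the flange width.


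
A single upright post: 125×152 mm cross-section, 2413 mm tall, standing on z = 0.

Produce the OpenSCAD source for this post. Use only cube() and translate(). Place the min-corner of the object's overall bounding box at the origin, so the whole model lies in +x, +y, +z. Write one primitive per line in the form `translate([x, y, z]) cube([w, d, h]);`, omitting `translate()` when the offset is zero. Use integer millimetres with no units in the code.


cube([125, 152, 2413]);


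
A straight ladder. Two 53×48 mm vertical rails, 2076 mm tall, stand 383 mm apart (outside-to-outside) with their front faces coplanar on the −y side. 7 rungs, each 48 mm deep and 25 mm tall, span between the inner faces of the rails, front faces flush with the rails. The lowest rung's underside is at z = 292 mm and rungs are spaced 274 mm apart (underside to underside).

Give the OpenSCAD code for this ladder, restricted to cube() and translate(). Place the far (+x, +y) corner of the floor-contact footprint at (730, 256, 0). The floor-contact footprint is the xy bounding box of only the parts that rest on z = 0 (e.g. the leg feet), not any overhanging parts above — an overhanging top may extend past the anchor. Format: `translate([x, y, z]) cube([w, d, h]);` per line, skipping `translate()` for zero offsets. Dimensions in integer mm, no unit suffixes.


// rung span = 383 - 2*53 = 277
// rung[k] z = 292 + k*274
translate([347, 208, 0]) cube([53, 48, 2076]);
translate([677, 208, 0]) cube([53, 48, 2076]);
translate([400, 208, 292]) cube([277, 48, 25]);
translate([400, 208, 566]) cube([277, 48, 25]);
translate([400, 208, 840]) cube([277, 48, 25]);
translate([400, 208, 1114]) cube([277, 48, 25]);
translate([400, 208, 1388]) cube([277, 48, 25]);
translate([400, 208, 1662]) cube([277, 48, 25]);
translate([400, 208, 1936]) cube([277, 48, 25]);


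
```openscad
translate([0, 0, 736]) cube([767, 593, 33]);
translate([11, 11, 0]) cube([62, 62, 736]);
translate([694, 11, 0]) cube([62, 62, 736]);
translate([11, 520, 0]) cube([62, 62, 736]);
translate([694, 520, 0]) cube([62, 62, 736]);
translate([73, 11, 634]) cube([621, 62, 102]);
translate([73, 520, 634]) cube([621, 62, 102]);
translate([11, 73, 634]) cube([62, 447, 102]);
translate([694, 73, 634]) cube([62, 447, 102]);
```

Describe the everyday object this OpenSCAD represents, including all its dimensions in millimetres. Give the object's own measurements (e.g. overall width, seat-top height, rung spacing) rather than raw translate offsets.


A rectangular dining table. The top is 767×593×33 mm with its upper surface at z = 769 mm. It stands on four 62×62 mm square legs, each inset 11 mm from the nearest pair of top edges, running from the floor to the underside of the top. Four apron rails, 62 mm thick and 102 mm tall, run between adjacent legs with their top edges flush with the underside of the top and their outer faces flush with the legs' outer faces.


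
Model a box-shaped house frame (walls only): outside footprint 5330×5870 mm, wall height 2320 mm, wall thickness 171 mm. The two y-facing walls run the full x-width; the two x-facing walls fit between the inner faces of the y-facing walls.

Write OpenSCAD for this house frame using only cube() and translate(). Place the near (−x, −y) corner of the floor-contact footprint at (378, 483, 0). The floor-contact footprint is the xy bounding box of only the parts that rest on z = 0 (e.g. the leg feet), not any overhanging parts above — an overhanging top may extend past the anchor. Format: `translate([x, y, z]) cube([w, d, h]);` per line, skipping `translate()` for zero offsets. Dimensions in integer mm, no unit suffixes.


translate([378, 483, 0]) cube([5330, 171, 2320]);
translate([378, 6182, 0]) cube([5330, 171, 2320]);
translate([378, 654, 0]) cube([171, 5528, 2320]);
translate([5537, 654, 0]) cube([171, 5528, 2320]);


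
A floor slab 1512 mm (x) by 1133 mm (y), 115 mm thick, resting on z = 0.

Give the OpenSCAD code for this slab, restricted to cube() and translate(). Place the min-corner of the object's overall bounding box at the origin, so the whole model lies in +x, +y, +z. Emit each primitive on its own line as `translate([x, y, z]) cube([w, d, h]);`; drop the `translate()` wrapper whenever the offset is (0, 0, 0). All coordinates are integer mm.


cube([1512, 1133, 115]);


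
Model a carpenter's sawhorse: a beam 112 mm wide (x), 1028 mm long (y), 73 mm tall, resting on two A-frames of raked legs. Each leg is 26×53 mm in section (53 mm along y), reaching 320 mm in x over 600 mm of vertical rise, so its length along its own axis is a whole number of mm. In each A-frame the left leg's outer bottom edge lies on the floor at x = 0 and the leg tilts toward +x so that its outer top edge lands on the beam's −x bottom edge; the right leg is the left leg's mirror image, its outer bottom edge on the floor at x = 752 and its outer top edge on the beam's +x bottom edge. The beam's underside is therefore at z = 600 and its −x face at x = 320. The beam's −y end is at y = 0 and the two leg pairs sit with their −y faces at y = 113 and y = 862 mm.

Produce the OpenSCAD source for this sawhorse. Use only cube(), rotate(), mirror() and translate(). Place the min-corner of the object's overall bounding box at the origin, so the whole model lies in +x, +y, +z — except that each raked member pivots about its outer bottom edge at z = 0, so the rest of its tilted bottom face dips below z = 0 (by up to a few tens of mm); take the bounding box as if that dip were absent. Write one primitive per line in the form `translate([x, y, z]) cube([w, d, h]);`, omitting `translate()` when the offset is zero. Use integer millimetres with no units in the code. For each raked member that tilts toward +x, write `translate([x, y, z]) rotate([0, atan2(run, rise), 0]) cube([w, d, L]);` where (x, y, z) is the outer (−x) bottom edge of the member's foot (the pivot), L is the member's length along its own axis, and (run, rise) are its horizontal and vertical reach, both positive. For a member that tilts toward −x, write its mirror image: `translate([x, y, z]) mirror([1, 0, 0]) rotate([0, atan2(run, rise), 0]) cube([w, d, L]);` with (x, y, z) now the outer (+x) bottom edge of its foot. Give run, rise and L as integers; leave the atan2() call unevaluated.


// leg length = √(320² + 600²) = 680
// right-leg outer foot x = 2·320 + 112 = 752
// beam min-corner = (320, 0, 600)
translate([320, 0, 600]) cube([112, 1028, 73]);
translate([0, 113, 0]) rotate([0, atan2(320, 600), 0]) cube([26, 53, 680]);
translate([752, 113, 0]) mirror([1, 0, 0]) rotate([0, atan2(320, 600), 0]) cube([26, 53, 680]);
translate([0, 862, 0]) rotate([0, atan2(320, 600), 0]) cube([26, 53, 680]);
translate([752, 862, 0]) mirror([1, 0, 0]) rotate([0, atan2(320, 600), 0]) cube([26, 53, 680]);


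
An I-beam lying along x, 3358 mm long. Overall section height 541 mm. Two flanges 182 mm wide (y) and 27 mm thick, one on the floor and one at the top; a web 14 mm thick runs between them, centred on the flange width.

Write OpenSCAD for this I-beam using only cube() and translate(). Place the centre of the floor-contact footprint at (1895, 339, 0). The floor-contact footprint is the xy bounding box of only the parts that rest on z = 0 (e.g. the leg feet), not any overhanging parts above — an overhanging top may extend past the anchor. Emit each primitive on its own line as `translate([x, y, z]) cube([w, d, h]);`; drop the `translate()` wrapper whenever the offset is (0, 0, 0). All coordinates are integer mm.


translate([216, 248, 0]) cube([3358, 182, 27]);
translate([216, 332, 27]) cube([3358, 14, 487]);
translate([216, 248, 514]) cube([3358, 182, 27]);


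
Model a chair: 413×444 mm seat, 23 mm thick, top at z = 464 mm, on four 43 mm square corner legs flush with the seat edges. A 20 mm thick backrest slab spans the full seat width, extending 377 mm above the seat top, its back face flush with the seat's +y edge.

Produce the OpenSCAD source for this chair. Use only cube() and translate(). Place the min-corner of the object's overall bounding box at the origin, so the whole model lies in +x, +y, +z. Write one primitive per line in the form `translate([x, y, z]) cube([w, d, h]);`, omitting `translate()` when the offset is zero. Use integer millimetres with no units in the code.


translate([0, 0, 441]) cube([413, 444, 23]);
cube([43, 43, 441]);
translate([370, 0, 0]) cube([43, 43, 441]);
translate([0, 401, 0]) cube([43, 43, 441]);
translate([370, 401, 0]) cube([43, 43, 441]);
translate([0, 424, 464]) cube([413, 20, 377]);


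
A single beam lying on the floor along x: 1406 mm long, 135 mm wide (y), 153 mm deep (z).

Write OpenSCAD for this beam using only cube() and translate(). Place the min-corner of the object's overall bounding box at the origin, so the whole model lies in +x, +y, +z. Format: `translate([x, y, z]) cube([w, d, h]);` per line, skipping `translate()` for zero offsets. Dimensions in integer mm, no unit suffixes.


cube([1406, 135, 153]);


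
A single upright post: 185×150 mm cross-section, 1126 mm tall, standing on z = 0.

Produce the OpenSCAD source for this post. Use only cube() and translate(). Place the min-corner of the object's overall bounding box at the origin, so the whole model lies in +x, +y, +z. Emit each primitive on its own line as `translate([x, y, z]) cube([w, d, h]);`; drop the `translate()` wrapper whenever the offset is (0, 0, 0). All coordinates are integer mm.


cube([185, 150, 1126]);


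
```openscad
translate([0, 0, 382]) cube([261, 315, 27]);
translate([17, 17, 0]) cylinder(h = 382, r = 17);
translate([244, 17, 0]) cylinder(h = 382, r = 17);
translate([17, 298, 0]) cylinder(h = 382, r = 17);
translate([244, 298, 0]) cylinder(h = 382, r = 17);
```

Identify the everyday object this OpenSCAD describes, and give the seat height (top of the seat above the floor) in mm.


A stool. The seat height is 409 mm.

A 261×315×27 slab at z = 382 on four corner cylinders — a stool. The seat top is 382 + 27 = 409 mm.


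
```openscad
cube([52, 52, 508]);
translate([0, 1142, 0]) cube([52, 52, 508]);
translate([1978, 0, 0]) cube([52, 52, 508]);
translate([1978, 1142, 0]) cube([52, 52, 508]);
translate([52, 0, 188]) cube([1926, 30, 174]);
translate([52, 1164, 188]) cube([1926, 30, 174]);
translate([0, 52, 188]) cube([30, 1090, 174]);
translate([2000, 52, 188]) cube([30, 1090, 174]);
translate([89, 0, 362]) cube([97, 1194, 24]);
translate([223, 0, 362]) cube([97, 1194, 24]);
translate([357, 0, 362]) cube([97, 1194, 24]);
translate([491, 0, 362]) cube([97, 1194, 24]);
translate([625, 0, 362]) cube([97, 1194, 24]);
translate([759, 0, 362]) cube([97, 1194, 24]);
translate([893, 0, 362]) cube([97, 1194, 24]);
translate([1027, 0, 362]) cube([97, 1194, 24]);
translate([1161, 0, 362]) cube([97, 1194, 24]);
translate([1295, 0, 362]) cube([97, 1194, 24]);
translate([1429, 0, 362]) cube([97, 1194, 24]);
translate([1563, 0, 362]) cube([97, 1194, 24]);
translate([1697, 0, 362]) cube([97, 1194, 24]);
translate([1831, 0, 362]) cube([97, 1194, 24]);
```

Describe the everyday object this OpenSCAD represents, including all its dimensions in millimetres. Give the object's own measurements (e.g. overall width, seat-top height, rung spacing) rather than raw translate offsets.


A bed frame 2030 mm long (x) by 1194 mm wide (y). Four 52×52 mm corner posts, 508 mm tall, at the corners of the footprint. Four rails of 30 mm thickness and 174 mm height run between adjacent posts with their undersides at z = 188 mm, their outer faces flush with the outside of the frame (the two x-running rails run between the posts' inner faces; the two y-running rails run between the posts' inner faces). 14 slats, each 97 mm wide (x) and 24 mm thick, lie across the top of the two x-running rails, running the full 1194 mm width of the frame in y; along x they sit between the end posts with a 37 mm gap after the −x posts and between neighbouring slats, leaving 50 mm before the +x posts.


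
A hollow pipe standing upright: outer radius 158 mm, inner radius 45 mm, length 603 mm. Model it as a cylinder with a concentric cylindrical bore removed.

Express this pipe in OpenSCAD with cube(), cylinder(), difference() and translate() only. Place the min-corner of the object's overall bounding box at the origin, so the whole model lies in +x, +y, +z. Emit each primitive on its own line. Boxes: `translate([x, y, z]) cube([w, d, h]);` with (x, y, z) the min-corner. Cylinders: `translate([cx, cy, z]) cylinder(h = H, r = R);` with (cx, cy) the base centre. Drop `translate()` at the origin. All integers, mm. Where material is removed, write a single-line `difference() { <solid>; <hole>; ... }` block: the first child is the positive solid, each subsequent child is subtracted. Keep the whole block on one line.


difference() { translate([158, 158, 0]) cylinder(h = 603, r = 158); translate([158, 158, 0]) cylinder(h = 603, r = 45); }


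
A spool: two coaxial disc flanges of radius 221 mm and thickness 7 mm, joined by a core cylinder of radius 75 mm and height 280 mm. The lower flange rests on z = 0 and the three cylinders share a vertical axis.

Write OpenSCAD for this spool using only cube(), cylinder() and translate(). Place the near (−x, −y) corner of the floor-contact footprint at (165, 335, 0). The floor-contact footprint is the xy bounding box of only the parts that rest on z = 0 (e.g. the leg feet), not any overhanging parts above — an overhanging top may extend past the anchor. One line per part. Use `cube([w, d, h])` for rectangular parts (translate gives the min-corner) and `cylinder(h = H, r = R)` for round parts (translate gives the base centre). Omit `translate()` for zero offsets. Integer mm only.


translate([386, 556, 0]) cylinder(h = 7, r = 221);
translate([386, 556, 7]) cylinder(h = 280, r = 75);
translate([386, 556, 287]) cylinder(h = 7, r = 221);


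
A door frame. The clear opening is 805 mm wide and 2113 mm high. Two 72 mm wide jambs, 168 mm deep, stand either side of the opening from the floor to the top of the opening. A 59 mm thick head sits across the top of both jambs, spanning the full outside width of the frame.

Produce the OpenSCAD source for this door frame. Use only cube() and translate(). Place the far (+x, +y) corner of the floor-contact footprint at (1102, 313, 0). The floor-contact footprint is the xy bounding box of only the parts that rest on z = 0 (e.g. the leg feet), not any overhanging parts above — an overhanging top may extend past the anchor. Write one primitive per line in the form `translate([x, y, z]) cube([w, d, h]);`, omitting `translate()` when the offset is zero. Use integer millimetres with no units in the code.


translate([153, 145, 0]) cube([72, 168, 2113]);
translate([1030, 145, 0]) cube([72, 168, 2113]);
translate([153, 145, 2113]) cube([949, 168, 59]);


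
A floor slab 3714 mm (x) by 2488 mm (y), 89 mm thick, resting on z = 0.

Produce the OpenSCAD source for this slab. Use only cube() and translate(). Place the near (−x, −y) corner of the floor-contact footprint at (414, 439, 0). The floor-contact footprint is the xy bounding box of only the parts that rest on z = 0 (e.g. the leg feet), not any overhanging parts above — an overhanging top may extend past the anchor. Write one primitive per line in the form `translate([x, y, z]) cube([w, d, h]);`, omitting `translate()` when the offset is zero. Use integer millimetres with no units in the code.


translate([414, 439, 0]) cube([3714, 2488, 89]);


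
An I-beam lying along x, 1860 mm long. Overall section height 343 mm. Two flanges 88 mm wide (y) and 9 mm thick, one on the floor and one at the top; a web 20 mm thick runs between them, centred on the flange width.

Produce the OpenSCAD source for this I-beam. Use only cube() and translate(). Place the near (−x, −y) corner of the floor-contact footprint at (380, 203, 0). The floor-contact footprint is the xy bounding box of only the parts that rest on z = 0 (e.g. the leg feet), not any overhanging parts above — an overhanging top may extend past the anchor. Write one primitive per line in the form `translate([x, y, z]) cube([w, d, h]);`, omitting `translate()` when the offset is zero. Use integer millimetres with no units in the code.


translate([380, 203, 0]) cube([1860, 88, 9]);
translate([380, 237, 9]) cube([1860, 20, 325]);
translate([380, 203, 334]) cube([1860, 88, 9]);


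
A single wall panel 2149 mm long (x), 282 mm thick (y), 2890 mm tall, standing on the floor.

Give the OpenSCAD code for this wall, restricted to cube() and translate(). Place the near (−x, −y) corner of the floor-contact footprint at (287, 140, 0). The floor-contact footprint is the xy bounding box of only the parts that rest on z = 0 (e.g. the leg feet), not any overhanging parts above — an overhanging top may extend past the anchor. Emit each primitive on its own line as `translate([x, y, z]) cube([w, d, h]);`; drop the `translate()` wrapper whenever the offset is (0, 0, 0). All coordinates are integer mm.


translate([287, 140, 0]) cube([2149, 282, 2890]);


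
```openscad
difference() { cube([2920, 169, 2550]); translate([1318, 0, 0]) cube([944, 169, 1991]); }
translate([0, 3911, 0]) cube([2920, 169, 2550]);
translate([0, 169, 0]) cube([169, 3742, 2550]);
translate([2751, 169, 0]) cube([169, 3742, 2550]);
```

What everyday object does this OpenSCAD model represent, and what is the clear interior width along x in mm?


A single room. The interior width is 2582 mm.

Four walls enclosing a rectangle with a door in the front wall — a room. Outside width 2920 minus two 169 mm walls gives 2582 mm.


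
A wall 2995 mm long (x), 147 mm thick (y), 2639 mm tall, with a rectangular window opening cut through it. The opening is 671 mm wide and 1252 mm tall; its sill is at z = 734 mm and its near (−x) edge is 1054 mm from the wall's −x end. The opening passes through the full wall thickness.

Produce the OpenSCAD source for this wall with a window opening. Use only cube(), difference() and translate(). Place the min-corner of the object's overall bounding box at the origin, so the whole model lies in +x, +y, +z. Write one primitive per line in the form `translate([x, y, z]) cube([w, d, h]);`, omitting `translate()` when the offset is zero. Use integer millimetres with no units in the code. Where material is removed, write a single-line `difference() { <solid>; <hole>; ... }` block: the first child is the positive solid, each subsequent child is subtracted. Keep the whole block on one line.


difference() { cube([2995, 147, 2639]); translate([1054, 0, 734]) cube([671, 147, 1252]); }


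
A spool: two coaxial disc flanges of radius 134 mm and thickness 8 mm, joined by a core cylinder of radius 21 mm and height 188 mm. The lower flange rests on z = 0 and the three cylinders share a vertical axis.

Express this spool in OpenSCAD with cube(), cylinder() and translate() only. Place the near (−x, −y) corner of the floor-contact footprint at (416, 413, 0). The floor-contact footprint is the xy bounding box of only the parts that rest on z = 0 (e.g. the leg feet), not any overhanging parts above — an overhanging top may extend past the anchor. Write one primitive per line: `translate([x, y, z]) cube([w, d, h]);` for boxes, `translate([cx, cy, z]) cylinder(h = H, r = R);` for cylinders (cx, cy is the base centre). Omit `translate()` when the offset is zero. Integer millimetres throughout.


translate([550, 547, 0]) cylinder(h = 8, r = 134);
translate([550, 547, 8]) cylinder(h = 188, r = 21);
translate([550, 547, 196]) cylinder(h = 8, r = 134);


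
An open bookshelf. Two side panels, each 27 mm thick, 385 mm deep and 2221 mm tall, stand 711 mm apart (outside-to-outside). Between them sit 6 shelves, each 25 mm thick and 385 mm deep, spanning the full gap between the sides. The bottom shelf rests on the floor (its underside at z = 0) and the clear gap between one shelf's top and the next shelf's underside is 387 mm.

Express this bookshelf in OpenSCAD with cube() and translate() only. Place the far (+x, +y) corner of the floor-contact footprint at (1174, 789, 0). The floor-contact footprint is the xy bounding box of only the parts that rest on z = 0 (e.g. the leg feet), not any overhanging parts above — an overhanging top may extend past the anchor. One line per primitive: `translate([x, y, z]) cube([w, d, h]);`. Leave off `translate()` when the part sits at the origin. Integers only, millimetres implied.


translate([463, 404, 0]) cube([27, 385, 2221]);
translate([1147, 404, 0]) cube([27, 385, 2221]);
translate([490, 404, 0]) cube([657, 385, 25]);
translate([490, 404, 412]) cube([657, 385, 25]);
translate([490, 404, 824]) cube([657, 385, 25]);
translate([490, 404, 1236]) cube([657, 385, 25]);
translate([490, 404, 1648]) cube([657, 385, 25]);
translate([490, 404, 2060]) cube([657, 385, 25]);


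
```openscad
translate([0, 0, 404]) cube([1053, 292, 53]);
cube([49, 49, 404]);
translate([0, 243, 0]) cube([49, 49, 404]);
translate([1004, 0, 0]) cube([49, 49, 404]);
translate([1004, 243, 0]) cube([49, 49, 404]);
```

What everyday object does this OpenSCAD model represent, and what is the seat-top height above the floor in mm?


A bench. The seat-top height is 457 mm.

A long slab on four corner posts — a bench. The slab sits at z = 404 with thickness 53, so the top is 404 + 53 = 457 mm.


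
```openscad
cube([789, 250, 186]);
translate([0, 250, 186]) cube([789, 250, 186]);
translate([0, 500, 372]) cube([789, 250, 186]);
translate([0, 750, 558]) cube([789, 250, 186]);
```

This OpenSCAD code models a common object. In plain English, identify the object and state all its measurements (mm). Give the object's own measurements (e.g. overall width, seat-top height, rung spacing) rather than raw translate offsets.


A straight staircase of 4 solid steps. Each step is 789 mm wide (x), 250 mm deep (y, the going) and 186 mm tall (the rise). The first step rests on the floor; each subsequent step sits one going further in +y and one rise higher in +z, directly behind and above the previous step with no overlap.


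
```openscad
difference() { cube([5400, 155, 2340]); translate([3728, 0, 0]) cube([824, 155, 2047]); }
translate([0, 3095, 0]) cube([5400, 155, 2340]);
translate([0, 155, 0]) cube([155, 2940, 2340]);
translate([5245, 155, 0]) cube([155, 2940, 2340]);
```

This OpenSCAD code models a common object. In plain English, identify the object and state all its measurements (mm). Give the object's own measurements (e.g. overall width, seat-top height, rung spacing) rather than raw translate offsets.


A single room: four walls, each 2340 mm tall and 155 mm thick, enclosing an outside footprint 5400×3250 mm (x × y), no floor or roof. The front and back walls (−y and +y sides) run the full x-width; the side walls fit between their inner faces. A door opening 824 mm wide and 2047 mm tall is cut through the front wall from the floor up, its −x edge 3728 mm from the wall's −x end.


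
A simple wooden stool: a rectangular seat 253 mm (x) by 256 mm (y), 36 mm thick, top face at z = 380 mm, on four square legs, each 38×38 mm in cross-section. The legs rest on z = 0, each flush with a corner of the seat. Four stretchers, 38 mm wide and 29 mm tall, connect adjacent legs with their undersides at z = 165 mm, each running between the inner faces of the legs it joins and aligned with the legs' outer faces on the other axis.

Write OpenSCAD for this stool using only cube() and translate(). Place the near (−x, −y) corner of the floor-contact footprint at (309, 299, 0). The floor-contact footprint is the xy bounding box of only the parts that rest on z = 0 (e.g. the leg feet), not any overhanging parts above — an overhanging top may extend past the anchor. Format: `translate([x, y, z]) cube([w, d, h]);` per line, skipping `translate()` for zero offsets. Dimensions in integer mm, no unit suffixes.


translate([309, 299, 344]) cube([253, 256, 36]);
translate([309, 299, 0]) cube([38, 38, 344]);
translate([524, 299, 0]) cube([38, 38, 344]);
translate([309, 517, 0]) cube([38, 38, 344]);
translate([524, 517, 0]) cube([38, 38, 344]);
translate([347, 299, 165]) cube([177, 38, 29]);
translate([347, 517, 165]) cube([177, 38, 29]);
translate([309, 337, 165]) cube([38, 180, 29]);
translate([524, 337, 165]) cube([38, 180, 29]);


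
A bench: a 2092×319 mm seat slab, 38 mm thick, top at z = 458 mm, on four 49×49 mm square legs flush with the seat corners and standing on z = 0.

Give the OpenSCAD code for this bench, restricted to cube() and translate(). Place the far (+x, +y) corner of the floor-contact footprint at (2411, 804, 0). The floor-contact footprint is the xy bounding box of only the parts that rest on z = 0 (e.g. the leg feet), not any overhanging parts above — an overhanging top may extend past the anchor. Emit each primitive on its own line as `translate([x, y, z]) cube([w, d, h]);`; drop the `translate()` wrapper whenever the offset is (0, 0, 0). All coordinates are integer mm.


translate([319, 485, 420]) cube([2092, 319, 38]);
translate([319, 485, 0]) cube([49, 49, 420]);
translate([319, 755, 0]) cube([49, 49, 420]);
translate([2362, 485, 0]) cube([49, 49, 420]);
translate([2362, 755, 0]) cube([49, 49, 420]);
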